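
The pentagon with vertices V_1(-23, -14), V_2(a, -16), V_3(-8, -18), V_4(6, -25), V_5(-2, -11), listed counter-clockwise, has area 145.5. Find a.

-21

Write out the shoelace sum; only the two edges meeting at V_2 involve a:
2·Area = [((-23)·(-16) − a·(-14)) + (a·(-18) − (-8)·(-16))] + -33
       = -4·a + 207 = 291
⇒ a = -21.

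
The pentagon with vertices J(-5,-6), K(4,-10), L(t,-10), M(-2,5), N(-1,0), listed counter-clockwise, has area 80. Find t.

9

Write out the shoelace sum; only the two edges meeting at L involve t:
2·Area = [(4·(-10) − t·(-10)) + (t·5 − (-2)·(-10))] + 85
       = 15·t + 25 = 160
⇒ t = 9.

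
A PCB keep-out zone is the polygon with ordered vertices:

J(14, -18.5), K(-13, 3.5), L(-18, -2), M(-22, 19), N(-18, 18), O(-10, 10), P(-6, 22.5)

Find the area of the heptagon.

455.75

Apply the shoelace (surveyor's) formula: 2A = Σ (x_i·y_{i+1} − x_{i+1}·y_i), indices taken mod 7.
J→K: (14)(3.5) − (-13)(-18.5) = -191.5
K→L: (-13)(-2) − (-18)(3.5) = 89
L→M: (-18)(19) − (-22)(-2) = -386
M→N: (-22)(18) − (-18)(19) = -54
N→O: (-18)(10) − (-10)(18) = 0
O→P: (-10)(22.5) − (-6)(10) = -165
P→J: (-6)(-18.5) − (14)(22.5) = -204
Σ = -911.5
Area = |Σ|/2 = 455.75.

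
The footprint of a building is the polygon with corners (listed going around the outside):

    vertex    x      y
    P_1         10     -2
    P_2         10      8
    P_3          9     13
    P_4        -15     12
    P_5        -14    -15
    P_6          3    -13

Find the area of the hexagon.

602.5

Apply the shoelace (surveyor's) formula: 2A = Σ (x_i·y_{i+1} − x_{i+1}·y_i), indices taken mod 6.
Σ = (100) + (58) + (303) + (393) + (227) + (124) = 1205
Area = |Σ|/2 = 602.5.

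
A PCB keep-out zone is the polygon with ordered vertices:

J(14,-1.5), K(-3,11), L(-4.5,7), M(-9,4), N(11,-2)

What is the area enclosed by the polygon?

104.25

Apply the shoelace formula: 2A = Σ (x_i·y_{i+1} − x_{i+1}·y_i), indices taken mod 5.
J→K: (14)(11) − (-3)(-1.5) = 149.5
K→L: (-3)(7) − (-4.5)(11) = 28.5
L→M: (-4.5)(4) − (-9)(7) = 45
M→N: (-9)(-2) − (11)(4) = -26
N→J: (11)(-1.5) − (14)(-2) = 11.5
Σ = 208.5
Area = |Σ|/2 = 104.25.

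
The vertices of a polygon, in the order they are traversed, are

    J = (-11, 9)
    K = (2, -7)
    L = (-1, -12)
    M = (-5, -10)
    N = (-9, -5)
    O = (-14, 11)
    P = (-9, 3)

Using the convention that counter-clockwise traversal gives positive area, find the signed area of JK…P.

Apply the surveyor's formula: 2A = Σ (x_i·y_{i+1} − x_{i+1}·y_i), indices taken mod 7.
Cross-terms: 59, -31, -50, -65, -169, 57, -48  ⇒  Σ = -247
Signed area = Σ/2 = -123.5 (negative ⇒ clockwise traversal).

-123.5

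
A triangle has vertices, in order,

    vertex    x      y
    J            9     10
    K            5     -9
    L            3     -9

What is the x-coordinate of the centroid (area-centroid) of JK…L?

17/3

Apply the surveyor's formula. First the cross-terms c_i = x_i·y_{i+1} − x_{i+1}·y_i:
  -131, -18, 111  ⇒  2A = -38, A = -19.
Then Σ (x_i + x_{i+1})·c_i = -646, so x̄ = -646 / (6·(-19)) = 17/3.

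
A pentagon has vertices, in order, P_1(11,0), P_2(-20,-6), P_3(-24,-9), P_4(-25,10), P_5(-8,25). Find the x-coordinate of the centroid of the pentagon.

-2597/263

Apply Gauss's area formula. First the cross-terms c_i = x_i·y_{i+1} − x_{i+1}·y_i:
  -66, 36, -465, -545, -275  ⇒  2A = -1315, A = -657.5.
Then Σ (x_i + x_{i+1})·c_i = 38955, so x̄ = 38955 / (6·(-657.5)) = -2597/263.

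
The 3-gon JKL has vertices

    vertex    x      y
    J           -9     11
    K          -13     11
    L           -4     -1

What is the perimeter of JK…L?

|JK| = √((-4)² + (0)²) = √16 = 4
|KL| = √((9)² + (-12)²) = √225 = 15
|LJ| = √((-5)² + (12)²) = √169 = 13
Perimeter = 4 + 15 + 13 = 32.

32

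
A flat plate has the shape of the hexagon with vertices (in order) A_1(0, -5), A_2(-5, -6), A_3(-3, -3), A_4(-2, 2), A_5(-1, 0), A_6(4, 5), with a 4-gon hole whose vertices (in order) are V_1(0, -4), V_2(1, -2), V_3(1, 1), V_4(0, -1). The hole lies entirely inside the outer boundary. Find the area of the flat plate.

28.5

Outer boundary:
Apply the surveyor's formula: 2A = Σ (x_i·y_{i+1} − x_{i+1}·y_i), indices taken mod 6.
Σ = (-25) + (-3) + (-12) + (2) + (-5) + (-20) = -63
Area = |Σ|/2 = 31.5.
Hole:
V_1→V_2: (0)(-2) − (1)(-4) = 4
V_2→V_3: (1)(1) − (1)(-2) = 3
V_3→V_4: (1)(-1) − (0)(1) = -1
V_4→V_1: (0)(-4) − (0)(-1) = 0
Σ = 6
Area = |Σ|/2 = 3.
Net area = 31.5 − 3 = 28.5.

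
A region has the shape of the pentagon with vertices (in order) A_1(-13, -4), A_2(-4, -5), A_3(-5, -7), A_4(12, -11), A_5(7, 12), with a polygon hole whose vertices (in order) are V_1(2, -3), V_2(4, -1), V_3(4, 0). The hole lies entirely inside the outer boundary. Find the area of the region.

Outer boundary:
A_1→A_2: (-13)(-5) − (-4)(-4) = 49
A_2→A_3: (-4)(-7) − (-5)(-5) = 3
A_3→A_4: (-5)(-11) − (12)(-7) = 139
A_4→A_5: (12)(12) − (7)(-11) = 221
A_5→A_1: (7)(-4) − (-13)(12) = 128
Σ = 540
Area = |Σ|/2 = 270.
Hole:
Apply the surveyor's formula: 2A = Σ (x_i·y_{i+1} − x_{i+1}·y_i), indices taken mod 3.
Σ = (10) + (4) + (-12) = 2
Area = |Σ|/2 = 1.
Net area = 270 − 1 = 269.

269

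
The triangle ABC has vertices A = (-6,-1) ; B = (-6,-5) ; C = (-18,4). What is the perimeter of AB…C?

32

|AB| = √((0)² + (-4)²) = √16 = 4
|BC| = √((-12)² + (9)²) = √225 = 15
|CA| = √((12)² + (-5)²) = √169 = 13
Perimeter = 4 + 15 + 13 = 32.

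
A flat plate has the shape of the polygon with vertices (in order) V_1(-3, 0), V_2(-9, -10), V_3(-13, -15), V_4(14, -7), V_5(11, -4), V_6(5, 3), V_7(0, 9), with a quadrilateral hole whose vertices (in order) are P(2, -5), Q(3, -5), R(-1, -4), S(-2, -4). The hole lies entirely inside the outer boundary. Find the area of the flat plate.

240

Outer boundary:
Σ = (30) + (5) + (301) + (21) + (53) + (45) + (27) = 482
Area = |Σ|/2 = 241.
Hole:
Cross-terms: 5, -17, -4, 18  ⇒  Σ = 2
Area = |Σ|/2 = 1.
Net area = 241 − 1 = 240.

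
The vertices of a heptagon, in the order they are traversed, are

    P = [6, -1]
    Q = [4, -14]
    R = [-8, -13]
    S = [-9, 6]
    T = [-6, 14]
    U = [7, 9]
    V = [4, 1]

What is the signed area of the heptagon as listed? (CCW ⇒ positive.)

-345

Apply the shoelace (surveyor's) formula: 2A = Σ (x_i·y_{i+1} − x_{i+1}·y_i), indices taken mod 7.
Σ = (-80) + (-164) + (-165) + (-90) + (-152) + (-29) + (-10) = -690
Signed area = Σ/2 = -345 (negative ⇒ clockwise traversal).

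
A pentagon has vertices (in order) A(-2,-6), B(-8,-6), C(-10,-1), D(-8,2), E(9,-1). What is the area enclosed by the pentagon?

Cross-terms: -36, -52, -28, -10, -56  ⇒  Σ = -182
Area = |Σ|/2 = 91.

91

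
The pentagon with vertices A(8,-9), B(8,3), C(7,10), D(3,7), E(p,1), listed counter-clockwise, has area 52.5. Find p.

The doubled signed area Σ (x_i y_{i+1} − x_{i+1} y_i) is linear in p.
With p=0 it equals 169; the coefficient of p is -16 (from the two edges through E).
So -16·p + 169 = 2·52.5 = 105 ⇒ p = 4.

4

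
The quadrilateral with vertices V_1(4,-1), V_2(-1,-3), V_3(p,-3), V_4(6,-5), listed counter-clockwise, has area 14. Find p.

The doubled signed area Σ (x_i y_{i+1} − x_{i+1} y_i) is linear in p.
With p=0 it equals 22; the coefficient of p is -2 (from the two edges through V_3).
So -2·p + 22 = 2·14 = 28 ⇒ p = -3.

-3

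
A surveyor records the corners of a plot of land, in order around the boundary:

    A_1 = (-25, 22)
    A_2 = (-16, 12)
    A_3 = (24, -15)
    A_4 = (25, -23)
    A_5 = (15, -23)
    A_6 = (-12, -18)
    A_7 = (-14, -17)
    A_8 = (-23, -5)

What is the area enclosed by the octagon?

974.5

Apply the surveyor's formula: 2A = Σ (x_i·y_{i+1} − x_{i+1}·y_i), indices taken mod 8.
Cross-terms: 52, -48, -177, -230, -546, -48, -321, -631  ⇒  Σ = -1949
Area = |Σ|/2 = 974.5.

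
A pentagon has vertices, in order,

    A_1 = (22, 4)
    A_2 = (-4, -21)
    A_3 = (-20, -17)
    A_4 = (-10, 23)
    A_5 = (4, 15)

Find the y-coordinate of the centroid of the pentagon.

-21/62

Apply the shoelace (surveyor's) formula. First the cross-terms c_i = x_i·y_{i+1} − x_{i+1}·y_i:
  -446, -352, -630, -242, -314  ⇒  2A = -1984, A = -992.
Then Σ (y_i + y_{i+1})·c_i = 2016, so ȳ = 2016 / (6·(-992)) = -21/62.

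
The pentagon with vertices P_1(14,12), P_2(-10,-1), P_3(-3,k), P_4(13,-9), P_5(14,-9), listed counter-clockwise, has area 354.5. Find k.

-12

Write out the shoelace sum; only the two edges meeting at P_3 involve k:
2·Area = [((-10)·k − (-3)·(-1)) + ((-3)·(-9) − 13·k)] + 409
       = -23·k + 433 = 709
⇒ k = -12.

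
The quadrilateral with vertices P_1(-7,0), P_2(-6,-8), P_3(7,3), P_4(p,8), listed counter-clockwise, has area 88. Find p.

10

The doubled signed area Σ (x_i y_{i+1} − x_{i+1} y_i) is linear in p.
With p=0 it equals 206; the coefficient of p is -3 (from the two edges through P_4).
So -3·p + 206 = 2·88 = 176 ⇒ p = 10.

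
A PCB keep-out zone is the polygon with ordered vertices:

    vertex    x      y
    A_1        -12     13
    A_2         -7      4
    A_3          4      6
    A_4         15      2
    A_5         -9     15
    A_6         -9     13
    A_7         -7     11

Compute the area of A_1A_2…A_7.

98.5

Σ = (43) + (-58) + (-82) + (243) + (18) + (-8) + (41) = 197
Area = |Σ|/2 = 98.5.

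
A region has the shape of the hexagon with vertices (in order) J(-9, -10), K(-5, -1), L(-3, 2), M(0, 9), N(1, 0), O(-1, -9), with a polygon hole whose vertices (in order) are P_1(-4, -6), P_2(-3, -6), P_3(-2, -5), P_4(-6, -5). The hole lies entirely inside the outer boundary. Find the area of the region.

Outer boundary:
Apply the surveyor's formula: 2A = Σ (x_i·y_{i+1} − x_{i+1}·y_i), indices taken mod 6.
Cross-terms: -41, -13, -27, -9, -9, -71  ⇒  Σ = -170
Area = |Σ|/2 = 85.
Hole:
Apply the surveyor's formula: 2A = Σ (x_i·y_{i+1} − x_{i+1}·y_i), indices taken mod 4.
Σ = (6) + (3) + (-20) + (16) = 5
Area = |Σ|/2 = 2.5.
Net area = 85 − 2.5 = 82.5.

82.5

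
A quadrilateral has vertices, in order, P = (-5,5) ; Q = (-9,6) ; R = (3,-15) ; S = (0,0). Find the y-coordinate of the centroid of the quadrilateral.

Apply Gauss's area formula. First the cross-terms c_i = x_i·y_{i+1} − x_{i+1}·y_i:
  15, 117, 0, 0  ⇒  2A = 132, A = 66.
Then Σ (y_i + y_{i+1})·c_i = -888, so ȳ = -888 / (6·66) = -74/33.

-74/33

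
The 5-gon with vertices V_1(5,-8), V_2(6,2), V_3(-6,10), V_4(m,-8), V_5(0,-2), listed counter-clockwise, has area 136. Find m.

-7

Write out the shoelace sum; only the two edges meeting at V_4 involve m:
2·Area = [((-6)·(-8) − m·10) + (m·(-2) − 0·(-8))] + 140
       = -12·m + 188 = 272
⇒ m = -7.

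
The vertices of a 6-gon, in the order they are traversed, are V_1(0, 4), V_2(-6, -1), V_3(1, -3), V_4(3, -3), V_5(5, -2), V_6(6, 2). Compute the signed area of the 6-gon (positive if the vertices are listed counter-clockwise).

52

Apply the shoelace formula: 2A = Σ (x_i·y_{i+1} − x_{i+1}·y_i), indices taken mod 6.
V_1→V_2: (0)(-1) − (-6)(4) = 24
V_2→V_3: (-6)(-3) − (1)(-1) = 19
V_3→V_4: (1)(-3) − (3)(-3) = 6
V_4→V_5: (3)(-2) − (5)(-3) = 9
V_5→V_6: (5)(2) − (6)(-2) = 22
V_6→V_1: (6)(4) − (0)(2) = 24
Σ = 104
Signed area = Σ/2 = 52 (positive ⇒ counter-clockwise traversal).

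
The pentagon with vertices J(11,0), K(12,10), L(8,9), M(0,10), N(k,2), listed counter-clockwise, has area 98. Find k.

0

The doubled signed area Σ (x_i y_{i+1} − x_{i+1} y_i) is linear in k.
With k=0 it equals 196; the coefficient of k is -10 (from the two edges through N).
So -10·k + 196 = 2·98 = 196 ⇒ k = 0.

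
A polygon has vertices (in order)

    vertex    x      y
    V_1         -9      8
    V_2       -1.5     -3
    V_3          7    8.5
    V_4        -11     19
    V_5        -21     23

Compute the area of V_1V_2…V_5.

229.375

Apply the surveyor's formula: 2A = Σ (x_i·y_{i+1} − x_{i+1}·y_i), indices taken mod 5.
V_1→V_2: (-9)(-3) − (-1.5)(8) = 39
V_2→V_3: (-1.5)(8.5) − (7)(-3) = 8.25
V_3→V_4: (7)(19) − (-11)(8.5) = 226.5
V_4→V_5: (-11)(23) − (-21)(19) = 146
V_5→V_1: (-21)(8) − (-9)(23) = 39
Σ = 458.75
Area = |Σ|/2 = 229.375.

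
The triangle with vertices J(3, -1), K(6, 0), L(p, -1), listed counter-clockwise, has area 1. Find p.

The doubled signed area Σ (x_i y_{i+1} − x_{i+1} y_i) is linear in p.
With p=0 it equals 3; the coefficient of p is -1 (from the two edges through L).
So -1·p + 3 = 2·1 = 2 ⇒ p = 1.

1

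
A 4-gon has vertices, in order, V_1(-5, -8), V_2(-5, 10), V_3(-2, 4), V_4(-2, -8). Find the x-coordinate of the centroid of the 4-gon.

-3.6

Apply Gauss's area formula. First the cross-terms c_i = x_i·y_{i+1} − x_{i+1}·y_i:
  -90, 0, 24, -24  ⇒  2A = -90, A = -45.
Then Σ (x_i + x_{i+1})·c_i = 972, so x̄ = 972 / (6·(-45)) = -3.6.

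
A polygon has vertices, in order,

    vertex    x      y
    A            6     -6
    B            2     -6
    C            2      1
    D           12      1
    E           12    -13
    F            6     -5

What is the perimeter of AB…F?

|AB| = √((-4)² + (0)²) = √16 = 4
|BC| = √((0)² + (7)²) = √49 = 7
|CD| = √((10)² + (0)²) = √100 = 10
|DE| = √((0)² + (-14)²) = √196 = 14
|EF| = √((-6)² + (8)²) = √100 = 10
|FA| = √((0)² + (-1)²) = √1 = 1
Perimeter = 4 + 7 + 10 + 14 + 10 + 1 = 46.

46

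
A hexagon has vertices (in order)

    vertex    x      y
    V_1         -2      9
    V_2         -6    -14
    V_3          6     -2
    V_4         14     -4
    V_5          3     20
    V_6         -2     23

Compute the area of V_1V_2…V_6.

Apply the shoelace (surveyor's) formula: 2A = Σ (x_i·y_{i+1} − x_{i+1}·y_i), indices taken mod 6.
Σ = (82) + (96) + (4) + (292) + (109) + (28) = 611
Area = |Σ|/2 = 305.5.

305.5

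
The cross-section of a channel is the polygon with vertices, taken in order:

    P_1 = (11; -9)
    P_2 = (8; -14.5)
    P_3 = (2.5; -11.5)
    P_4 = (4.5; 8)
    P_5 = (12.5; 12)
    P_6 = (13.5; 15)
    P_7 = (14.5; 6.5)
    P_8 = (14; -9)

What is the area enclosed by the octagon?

235.125

Apply Gauss's area formula: 2A = Σ (x_i·y_{i+1} − x_{i+1}·y_i), indices taken mod 8.
Σ = (-87.5) + (-55.75) + (71.75) + (-46) + (25.5) + (-129.75) + (-221.5) + (-27) = -470.25
Area = |Σ|/2 = 235.125.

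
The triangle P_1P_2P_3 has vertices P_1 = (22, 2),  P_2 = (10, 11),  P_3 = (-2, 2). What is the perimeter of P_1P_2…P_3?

|P_1P_2| = √((-12)² + (9)²) = √225 = 15
|P_2P_3| = √((-12)² + (-9)²) = √225 = 15
|P_3P_1| = √((24)² + (0)²) = √576 = 24
Perimeter = 15 + 15 + 24 = 54.

54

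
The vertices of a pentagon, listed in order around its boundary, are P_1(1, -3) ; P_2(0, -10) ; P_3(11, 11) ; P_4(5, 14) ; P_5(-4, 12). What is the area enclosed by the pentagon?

Σ = (-10) + (110) + (99) + (116) + (0) = 315
Area = |Σ|/2 = 157.5.

157.5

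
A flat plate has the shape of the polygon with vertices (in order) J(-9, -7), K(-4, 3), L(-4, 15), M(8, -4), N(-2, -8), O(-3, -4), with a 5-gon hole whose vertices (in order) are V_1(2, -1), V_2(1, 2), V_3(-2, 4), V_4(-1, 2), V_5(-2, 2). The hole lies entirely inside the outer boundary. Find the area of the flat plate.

Outer boundary:
Apply the surveyor's formula: 2A = Σ (x_i·y_{i+1} − x_{i+1}·y_i), indices taken mod 6.
Cross-terms: -55, -48, -104, -72, -16, -15  ⇒  Σ = -310
Area = |Σ|/2 = 155.
Hole:
Cross-terms: 5, 8, 0, 2, -2  ⇒  Σ = 13
Area = |Σ|/2 = 6.5.
Net area = 155 − 6.5 = 148.5.

148.5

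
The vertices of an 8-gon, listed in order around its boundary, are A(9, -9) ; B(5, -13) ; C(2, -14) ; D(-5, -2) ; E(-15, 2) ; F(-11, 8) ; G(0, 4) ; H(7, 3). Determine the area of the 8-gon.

Apply the shoelace (surveyor's) formula: 2A = Σ (x_i·y_{i+1} − x_{i+1}·y_i), indices taken mod 8.
Σ = (-72) + (-44) + (-74) + (-40) + (-98) + (-44) + (-28) + (-90) = -490
Area = |Σ|/2 = 245.

245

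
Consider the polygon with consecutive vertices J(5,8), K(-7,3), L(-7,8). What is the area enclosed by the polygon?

Σ = (71) + (-35) + (-96) = -60
Area = |Σ|/2 = 30.

30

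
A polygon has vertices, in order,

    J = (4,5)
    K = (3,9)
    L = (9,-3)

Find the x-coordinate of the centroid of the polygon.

Apply the shoelace formula. First the cross-terms c_i = x_i·y_{i+1} − x_{i+1}·y_i:
  21, -90, 57  ⇒  2A = -12, A = -6.
Then Σ (x_i + x_{i+1})·c_i = -192, so x̄ = -192 / (6·(-6)) = 16/3.

16/3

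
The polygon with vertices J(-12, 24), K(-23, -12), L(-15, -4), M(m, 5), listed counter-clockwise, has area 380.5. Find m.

The doubled signed area Σ (x_i y_{i+1} − x_{i+1} y_i) is linear in m.
With m=0 it equals 593; the coefficient of m is 28 (from the two edges through M).
So 28·m + 593 = 2·380.5 = 761 ⇒ m = 6.

6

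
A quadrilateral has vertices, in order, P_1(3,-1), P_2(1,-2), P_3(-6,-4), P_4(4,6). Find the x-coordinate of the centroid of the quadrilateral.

2/7

Apply the shoelace formula. First the cross-terms c_i = x_i·y_{i+1} − x_{i+1}·y_i:
  -5, -16, -20, -22  ⇒  2A = -63, A = -31.5.
Then Σ (x_i + x_{i+1})·c_i = -54, so x̄ = -54 / (6·(-31.5)) = 2/7.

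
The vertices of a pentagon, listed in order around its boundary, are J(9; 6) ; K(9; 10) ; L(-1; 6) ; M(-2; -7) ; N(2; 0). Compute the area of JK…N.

Apply the surveyor's formula: 2A = Σ (x_i·y_{i+1} − x_{i+1}·y_i), indices taken mod 5.
J→K: (9)(10) − (9)(6) = 36
K→L: (9)(6) − (-1)(10) = 64
L→M: (-1)(-7) − (-2)(6) = 19
M→N: (-2)(0) − (2)(-7) = 14
N→J: (2)(6) − (9)(0) = 12
Σ = 145
Area = |Σ|/2 = 72.5.

72.5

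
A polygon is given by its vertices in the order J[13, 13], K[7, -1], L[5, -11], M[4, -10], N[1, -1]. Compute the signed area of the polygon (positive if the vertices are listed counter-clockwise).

-75

Apply the shoelace formula: 2A = Σ (x_i·y_{i+1} − x_{i+1}·y_i), indices taken mod 5.
Σ = (-104) + (-72) + (-6) + (6) + (26) = -150
Signed area = Σ/2 = -75 (negative ⇒ clockwise traversal).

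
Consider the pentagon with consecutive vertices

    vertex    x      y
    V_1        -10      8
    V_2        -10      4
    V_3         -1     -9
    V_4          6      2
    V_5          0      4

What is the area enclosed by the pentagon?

V_1→V_2: (-10)(4) − (-10)(8) = 40
V_2→V_3: (-10)(-9) − (-1)(4) = 94
V_3→V_4: (-1)(2) − (6)(-9) = 52
V_4→V_5: (6)(4) − (0)(2) = 24
V_5→V_1: (0)(8) − (-10)(4) = 40
Σ = 250
Area = |Σ|/2 = 125.

125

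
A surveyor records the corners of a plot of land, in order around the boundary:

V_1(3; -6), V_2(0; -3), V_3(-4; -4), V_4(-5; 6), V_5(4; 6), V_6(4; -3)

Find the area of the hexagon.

Apply the shoelace formula: 2A = Σ (x_i·y_{i+1} − x_{i+1}·y_i), indices taken mod 6.
V_1→V_2: (3)(-3) − (0)(-6) = -9
V_2→V_3: (0)(-4) − (-4)(-3) = -12
V_3→V_4: (-4)(6) − (-5)(-4) = -44
V_4→V_5: (-5)(6) − (4)(6) = -54
V_5→V_6: (4)(-3) − (4)(6) = -36
V_6→V_1: (4)(-6) − (3)(-3) = -15
Σ = -170
Area = |Σ|/2 = 85.

85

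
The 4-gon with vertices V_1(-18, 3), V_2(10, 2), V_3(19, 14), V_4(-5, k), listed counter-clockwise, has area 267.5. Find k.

12

Write out the shoelace sum; only the two edges meeting at V_4 involve k:
2·Area = [(19·k − (-5)·14) + ((-5)·3 − (-18)·k)] + 36
       = 37·k + 91 = 535
⇒ k = 12.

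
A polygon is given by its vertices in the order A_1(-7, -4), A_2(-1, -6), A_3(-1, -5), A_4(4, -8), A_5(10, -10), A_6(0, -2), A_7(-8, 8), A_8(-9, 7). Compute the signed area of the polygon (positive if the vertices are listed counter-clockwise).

85

Apply Gauss's area formula: 2A = Σ (x_i·y_{i+1} − x_{i+1}·y_i), indices taken mod 8.
Σ = (38) + (-1) + (28) + (40) + (-20) + (-16) + (16) + (85) = 170
Signed area = Σ/2 = 85 (positive ⇒ counter-clockwise traversal).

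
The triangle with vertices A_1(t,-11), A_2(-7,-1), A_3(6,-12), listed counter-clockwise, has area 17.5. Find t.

8

Write out the shoelace sum; only the two edges meeting at A_1 involve t:
2·Area = [(6·(-11) − t·(-12)) + (t·(-1) − (-7)·(-11))] + 90
       = 11·t + -53 = 35
⇒ t = 8.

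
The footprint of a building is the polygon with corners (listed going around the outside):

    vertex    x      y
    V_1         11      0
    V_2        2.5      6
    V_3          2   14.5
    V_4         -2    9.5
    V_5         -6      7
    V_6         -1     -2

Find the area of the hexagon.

Apply Gauss's area formula: 2A = Σ (x_i·y_{i+1} − x_{i+1}·y_i), indices taken mod 6.
Σ = (66) + (24.25) + (48) + (43) + (19) + (22) = 222.25
Area = |Σ|/2 = 111.125.

111.125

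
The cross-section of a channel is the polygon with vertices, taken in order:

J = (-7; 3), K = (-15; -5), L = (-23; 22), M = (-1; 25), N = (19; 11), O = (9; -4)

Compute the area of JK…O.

790

Apply Gauss's area formula: 2A = Σ (x_i·y_{i+1} − x_{i+1}·y_i), indices taken mod 6.
Cross-terms: 80, -445, -553, -486, -175, -1  ⇒  Σ = -1580
Area = |Σ|/2 = 790.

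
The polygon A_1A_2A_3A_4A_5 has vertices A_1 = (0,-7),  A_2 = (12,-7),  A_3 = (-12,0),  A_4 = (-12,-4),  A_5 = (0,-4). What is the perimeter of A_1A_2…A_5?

|A_1A_2| = √((12)² + (0)²) = √144 = 12
|A_2A_3| = √((-24)² + (7)²) = √625 = 25
|A_3A_4| = √((0)² + (-4)²) = √16 = 4
|A_4A_5| = √((12)² + (0)²) = √144 = 12
|A_5A_1| = √((0)² + (-3)²) = √9 = 3
Perimeter = 12 + 25 + 4 + 12 + 3 = 56.

56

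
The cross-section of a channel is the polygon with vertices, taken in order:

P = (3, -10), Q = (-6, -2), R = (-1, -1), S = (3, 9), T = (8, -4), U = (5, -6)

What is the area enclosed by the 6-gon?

106

Apply the shoelace (surveyor's) formula: 2A = Σ (x_i·y_{i+1} − x_{i+1}·y_i), indices taken mod 6.
P→Q: (3)(-2) − (-6)(-10) = -66
Q→R: (-6)(-1) − (-1)(-2) = 4
R→S: (-1)(9) − (3)(-1) = -6
S→T: (3)(-4) − (8)(9) = -84
T→U: (8)(-6) − (5)(-4) = -28
U→P: (5)(-10) − (3)(-6) = -32
Σ = -212
Area = |Σ|/2 = 106.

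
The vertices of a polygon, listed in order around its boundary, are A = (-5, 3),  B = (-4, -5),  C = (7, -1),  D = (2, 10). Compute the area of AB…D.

Apply Gauss's area formula: 2A = Σ (x_i·y_{i+1} − x_{i+1}·y_i), indices taken mod 4.
A→B: (-5)(-5) − (-4)(3) = 37
B→C: (-4)(-1) − (7)(-5) = 39
C→D: (7)(10) − (2)(-1) = 72
D→A: (2)(3) − (-5)(10) = 56
Σ = 204
Area = |Σ|/2 = 102.

102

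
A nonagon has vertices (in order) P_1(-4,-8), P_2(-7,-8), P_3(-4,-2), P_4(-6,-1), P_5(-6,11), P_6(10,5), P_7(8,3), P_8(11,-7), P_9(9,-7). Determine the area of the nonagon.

237.5

Cross-terms: -24, -18, -8, -72, -140, -10, -89, -14, -100  ⇒  Σ = -475
Area = |Σ|/2 = 237.5.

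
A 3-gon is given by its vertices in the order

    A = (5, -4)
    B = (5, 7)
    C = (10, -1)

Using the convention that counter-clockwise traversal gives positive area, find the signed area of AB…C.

Cross-terms: 55, -75, -35  ⇒  Σ = -55
Signed area = Σ/2 = -27.5 (negative ⇒ clockwise traversal).

-27.5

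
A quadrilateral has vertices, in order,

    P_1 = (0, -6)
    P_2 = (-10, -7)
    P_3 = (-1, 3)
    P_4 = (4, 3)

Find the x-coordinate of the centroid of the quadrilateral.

Apply the shoelace formula. First the cross-terms c_i = x_i·y_{i+1} − x_{i+1}·y_i:
  -60, -37, -15, -24  ⇒  2A = -136, A = -68.
Then Σ (x_i + x_{i+1})·c_i = 866, so x̄ = 866 / (6·(-68)) = -433/204.

-433/204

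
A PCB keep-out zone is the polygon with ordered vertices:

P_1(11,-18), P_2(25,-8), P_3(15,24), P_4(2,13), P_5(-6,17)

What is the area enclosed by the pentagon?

631

Apply the shoelace formula: 2A = Σ (x_i·y_{i+1} − x_{i+1}·y_i), indices taken mod 5.
Σ = (362) + (720) + (147) + (112) + (-79) = 1262
Area = |Σ|/2 = 631.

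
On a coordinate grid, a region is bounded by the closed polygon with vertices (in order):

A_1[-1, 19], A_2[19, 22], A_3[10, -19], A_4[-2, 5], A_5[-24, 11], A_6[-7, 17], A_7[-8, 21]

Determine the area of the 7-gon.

Apply Gauss's area formula: 2A = Σ (x_i·y_{i+1} − x_{i+1}·y_i), indices taken mod 7.
A_1→A_2: (-1)(22) − (19)(19) = -383
A_2→A_3: (19)(-19) − (10)(22) = -581
A_3→A_4: (10)(5) − (-2)(-19) = 12
A_4→A_5: (-2)(11) − (-24)(5) = 98
A_5→A_6: (-24)(17) − (-7)(11) = -331
A_6→A_7: (-7)(21) − (-8)(17) = -11
A_7→A_1: (-8)(19) − (-1)(21) = -131
Σ = -1327
Area = |Σ|/2 = 663.5.

663.5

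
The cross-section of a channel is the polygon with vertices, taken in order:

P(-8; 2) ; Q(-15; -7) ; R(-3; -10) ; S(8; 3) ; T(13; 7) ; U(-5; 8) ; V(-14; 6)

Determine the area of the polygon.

Apply Gauss's area formula: 2A = Σ (x_i·y_{i+1} − x_{i+1}·y_i), indices taken mod 7.
Cross-terms: 86, 129, 71, 17, 139, 82, 20  ⇒  Σ = 544
Area = |Σ|/2 = 272.

272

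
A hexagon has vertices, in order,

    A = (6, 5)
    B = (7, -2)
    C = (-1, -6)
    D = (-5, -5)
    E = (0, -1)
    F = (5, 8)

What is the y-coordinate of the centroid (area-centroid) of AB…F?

-64/129

Apply the shoelace formula. First the cross-terms c_i = x_i·y_{i+1} − x_{i+1}·y_i:
  -47, -44, -25, 5, 5, -23  ⇒  2A = -129, A = -64.5.
Then Σ (y_i + y_{i+1})·c_i = 192, so ȳ = 192 / (6·(-64.5)) = -64/129.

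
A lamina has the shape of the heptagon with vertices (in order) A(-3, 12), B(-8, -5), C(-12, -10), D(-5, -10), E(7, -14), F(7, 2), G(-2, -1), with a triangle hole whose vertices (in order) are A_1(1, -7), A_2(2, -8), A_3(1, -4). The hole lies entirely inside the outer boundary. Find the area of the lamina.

210

Outer boundary:
A→B: (-3)(-5) − (-8)(12) = 111
B→C: (-8)(-10) − (-12)(-5) = 20
C→D: (-12)(-10) − (-5)(-10) = 70
D→E: (-5)(-14) − (7)(-10) = 140
E→F: (7)(2) − (7)(-14) = 112
F→G: (7)(-1) − (-2)(2) = -3
G→A: (-2)(12) − (-3)(-1) = -27
Σ = 423
Area = |Σ|/2 = 211.5.
Hole:
Σ = (6) + (0) + (-3) = 3
Area = |Σ|/2 = 1.5.
Net area = 211.5 − 1.5 = 210.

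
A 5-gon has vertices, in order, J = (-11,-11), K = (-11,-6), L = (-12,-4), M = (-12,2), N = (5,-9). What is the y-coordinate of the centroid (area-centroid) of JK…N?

Apply the shoelace (surveyor's) formula. First the cross-terms c_i = x_i·y_{i+1} − x_{i+1}·y_i:
  -55, -28, -72, 98, -154  ⇒  2A = -211, A = -105.5.
Then Σ (y_i + y_{i+1})·c_i = 3753, so ȳ = 3753 / (6·(-105.5)) = -1251/211.

-1251/211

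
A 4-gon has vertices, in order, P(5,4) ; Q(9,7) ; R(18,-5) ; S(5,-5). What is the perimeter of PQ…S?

|PQ| = √((4)² + (3)²) = √25 = 5
|QR| = √((9)² + (-12)²) = √225 = 15
|RS| = √((-13)² + (0)²) = √169 = 13
|SP| = √((0)² + (9)²) = √81 = 9
Perimeter = 5 + 15 + 13 + 9 = 42.

42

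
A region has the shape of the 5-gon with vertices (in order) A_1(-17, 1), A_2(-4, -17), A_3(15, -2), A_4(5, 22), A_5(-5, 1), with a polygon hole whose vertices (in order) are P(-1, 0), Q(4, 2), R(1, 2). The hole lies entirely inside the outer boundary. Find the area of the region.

508.5

Outer boundary:
A_1→A_2: (-17)(-17) − (-4)(1) = 293
A_2→A_3: (-4)(-2) − (15)(-17) = 263
A_3→A_4: (15)(22) − (5)(-2) = 340
A_4→A_5: (5)(1) − (-5)(22) = 115
A_5→A_1: (-5)(1) − (-17)(1) = 12
Σ = 1023
Area = |Σ|/2 = 511.5.
Hole:
Apply the shoelace formula: 2A = Σ (x_i·y_{i+1} − x_{i+1}·y_i), indices taken mod 3.
Σ = (-2) + (6) + (2) = 6
Area = |Σ|/2 = 3.
Net area = 511.5 − 3 = 508.5.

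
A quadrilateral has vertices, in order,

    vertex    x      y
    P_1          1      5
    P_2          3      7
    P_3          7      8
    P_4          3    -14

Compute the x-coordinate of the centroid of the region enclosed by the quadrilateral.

11/3

Apply the shoelace formula. First the cross-terms c_i = x_i·y_{i+1} − x_{i+1}·y_i:
  -8, -25, -122, 29  ⇒  2A = -126, A = -63.
Then Σ (x_i + x_{i+1})·c_i = -1386, so x̄ = -1386 / (6·(-63)) = 11/3.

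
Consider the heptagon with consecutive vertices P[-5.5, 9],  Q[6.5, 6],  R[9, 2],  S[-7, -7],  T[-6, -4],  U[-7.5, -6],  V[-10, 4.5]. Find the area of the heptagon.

174.25

Apply the shoelace formula: 2A = Σ (x_i·y_{i+1} − x_{i+1}·y_i), indices taken mod 7.
Σ = (-91.5) + (-41) + (-49) + (-14) + (6) + (-93.75) + (-65.25) = -348.5
Area = |Σ|/2 = 174.25.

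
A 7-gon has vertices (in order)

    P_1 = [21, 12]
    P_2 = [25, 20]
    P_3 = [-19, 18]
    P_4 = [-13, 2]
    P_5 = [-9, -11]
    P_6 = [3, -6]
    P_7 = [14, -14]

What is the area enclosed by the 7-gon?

949

Apply the surveyor's formula: 2A = Σ (x_i·y_{i+1} − x_{i+1}·y_i), indices taken mod 7.
P_1→P_2: (21)(20) − (25)(12) = 120
P_2→P_3: (25)(18) − (-19)(20) = 830
P_3→P_4: (-19)(2) − (-13)(18) = 196
P_4→P_5: (-13)(-11) − (-9)(2) = 161
P_5→P_6: (-9)(-6) − (3)(-11) = 87
P_6→P_7: (3)(-14) − (14)(-6) = 42
P_7→P_1: (14)(12) − (21)(-14) = 462
Σ = 1898
Area = |Σ|/2 = 949.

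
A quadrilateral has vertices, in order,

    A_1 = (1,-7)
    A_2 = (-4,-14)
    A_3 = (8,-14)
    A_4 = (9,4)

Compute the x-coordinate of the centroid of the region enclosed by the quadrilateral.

Apply Gauss's area formula. First the cross-terms c_i = x_i·y_{i+1} − x_{i+1}·y_i:
  -42, 168, 158, -67  ⇒  2A = 217, A = 108.5.
Then Σ (x_i + x_{i+1})·c_i = 2814, so x̄ = 2814 / (6·108.5) = 134/31.

134/31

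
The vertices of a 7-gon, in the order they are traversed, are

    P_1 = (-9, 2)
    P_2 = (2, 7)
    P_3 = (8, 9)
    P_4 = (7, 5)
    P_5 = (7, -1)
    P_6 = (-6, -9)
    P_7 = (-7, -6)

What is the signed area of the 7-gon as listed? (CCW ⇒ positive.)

-167

Apply the shoelace formula: 2A = Σ (x_i·y_{i+1} − x_{i+1}·y_i), indices taken mod 7.
Σ = (-67) + (-38) + (-23) + (-42) + (-69) + (-27) + (-68) = -334
Signed area = Σ/2 = -167 (negative ⇒ clockwise traversal).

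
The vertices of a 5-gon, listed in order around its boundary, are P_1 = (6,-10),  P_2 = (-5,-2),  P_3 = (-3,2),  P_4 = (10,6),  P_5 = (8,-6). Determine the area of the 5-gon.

P_1→P_2: (6)(-2) − (-5)(-10) = -62
P_2→P_3: (-5)(2) − (-3)(-2) = -16
P_3→P_4: (-3)(6) − (10)(2) = -38
P_4→P_5: (10)(-6) − (8)(6) = -108
P_5→P_1: (8)(-10) − (6)(-6) = -44
Σ = -268
Area = |Σ|/2 = 134.

134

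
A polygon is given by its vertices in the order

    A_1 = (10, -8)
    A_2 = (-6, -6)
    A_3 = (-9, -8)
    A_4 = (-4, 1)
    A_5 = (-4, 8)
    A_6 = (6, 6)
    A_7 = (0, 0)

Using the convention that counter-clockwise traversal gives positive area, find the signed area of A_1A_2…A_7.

-127.5

Cross-terms: -108, -6, -41, -28, -72, 0, 0  ⇒  Σ = -255
Signed area = Σ/2 = -127.5 (negative ⇒ clockwise traversal).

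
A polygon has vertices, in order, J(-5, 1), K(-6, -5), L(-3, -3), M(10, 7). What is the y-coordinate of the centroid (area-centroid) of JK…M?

31/33

Apply the shoelace (surveyor's) formula. First the cross-terms c_i = x_i·y_{i+1} − x_{i+1}·y_i:
  31, 3, 9, 45  ⇒  2A = 88, A = 44.
Then Σ (y_i + y_{i+1})·c_i = 248, so ȳ = 248 / (6·44) = 31/33.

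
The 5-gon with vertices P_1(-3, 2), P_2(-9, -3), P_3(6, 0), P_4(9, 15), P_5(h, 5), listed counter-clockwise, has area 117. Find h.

The doubled signed area Σ (x_i y_{i+1} − x_{i+1} y_i) is linear in h.
With h=0 it equals 195; the coefficient of h is -13 (from the two edges through P_5).
So -13·h + 195 = 2·117 = 234 ⇒ h = -3.

-3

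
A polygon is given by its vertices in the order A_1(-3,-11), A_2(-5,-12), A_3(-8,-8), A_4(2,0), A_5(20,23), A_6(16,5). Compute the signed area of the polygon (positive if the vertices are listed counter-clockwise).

Apply Gauss's area formula: 2A = Σ (x_i·y_{i+1} − x_{i+1}·y_i), indices taken mod 6.
A_1→A_2: (-3)(-12) − (-5)(-11) = -19
A_2→A_3: (-5)(-8) − (-8)(-12) = -56
A_3→A_4: (-8)(0) − (2)(-8) = 16
A_4→A_5: (2)(23) − (20)(0) = 46
A_5→A_6: (20)(5) − (16)(23) = -268
A_6→A_1: (16)(-11) − (-3)(5) = -161
Σ = -442
Signed area = Σ/2 = -221 (negative ⇒ clockwise traversal).

-221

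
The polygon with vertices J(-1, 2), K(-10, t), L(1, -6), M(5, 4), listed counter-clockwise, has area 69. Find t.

-5

Write out the shoelace sum; only the two edges meeting at K involve t:
2·Area = [((-1)·t − (-10)·2) + ((-10)·(-6) − 1·t)] + 48
       = -2·t + 128 = 138
⇒ t = -5.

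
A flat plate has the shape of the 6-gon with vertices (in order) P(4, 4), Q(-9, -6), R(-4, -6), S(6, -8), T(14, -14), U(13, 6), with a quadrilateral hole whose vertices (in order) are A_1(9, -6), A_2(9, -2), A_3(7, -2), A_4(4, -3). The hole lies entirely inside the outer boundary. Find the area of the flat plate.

205

Outer boundary:
Apply Gauss's area formula: 2A = Σ (x_i·y_{i+1} − x_{i+1}·y_i), indices taken mod 6.
P→Q: (4)(-6) − (-9)(4) = 12
Q→R: (-9)(-6) − (-4)(-6) = 30
R→S: (-4)(-8) − (6)(-6) = 68
S→T: (6)(-14) − (14)(-8) = 28
T→U: (14)(6) − (13)(-14) = 266
U→P: (13)(4) − (4)(6) = 28
Σ = 432
Area = |Σ|/2 = 216.
Hole:
Apply the surveyor's formula: 2A = Σ (x_i·y_{i+1} − x_{i+1}·y_i), indices taken mod 4.
Cross-terms: 36, -4, -13, 3  ⇒  Σ = 22
Area = |Σ|/2 = 11.
Net area = 216 − 11 = 205.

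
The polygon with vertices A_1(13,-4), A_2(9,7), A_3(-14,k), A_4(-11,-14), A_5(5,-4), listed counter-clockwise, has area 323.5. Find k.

Write out the shoelace sum; only the two edges meeting at A_3 involve k:
2·Area = [(9·k − (-14)·7) + ((-14)·(-14) − (-11)·k)] + 273
       = 20·k + 567 = 647
⇒ k = 4.

4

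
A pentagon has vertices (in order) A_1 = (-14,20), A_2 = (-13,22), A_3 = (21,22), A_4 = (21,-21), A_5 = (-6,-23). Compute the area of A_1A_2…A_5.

1375

Σ = (-48) + (-748) + (-903) + (-609) + (-442) = -2750
Area = |Σ|/2 = 1375.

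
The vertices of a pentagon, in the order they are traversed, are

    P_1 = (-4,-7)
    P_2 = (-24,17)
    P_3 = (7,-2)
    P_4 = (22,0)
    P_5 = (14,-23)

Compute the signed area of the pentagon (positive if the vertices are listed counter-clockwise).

Σ = (-236) + (-71) + (44) + (-506) + (-190) = -959
Signed area = Σ/2 = -479.5 (negative ⇒ clockwise traversal).

-479.5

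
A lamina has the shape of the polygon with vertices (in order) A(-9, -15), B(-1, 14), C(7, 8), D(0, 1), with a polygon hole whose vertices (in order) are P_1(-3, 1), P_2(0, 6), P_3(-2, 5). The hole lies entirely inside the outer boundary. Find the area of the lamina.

Outer boundary:
Apply the shoelace (surveyor's) formula: 2A = Σ (x_i·y_{i+1} − x_{i+1}·y_i), indices taken mod 4.
Σ = (-141) + (-106) + (7) + (9) = -231
Area = |Σ|/2 = 115.5.
Hole:
Cross-terms: -18, 12, 13  ⇒  Σ = 7
Area = |Σ|/2 = 3.5.
Net area = 115.5 − 3.5 = 112.

112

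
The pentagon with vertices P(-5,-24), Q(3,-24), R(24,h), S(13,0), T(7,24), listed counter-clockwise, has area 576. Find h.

-12

The doubled signed area Σ (x_i y_{i+1} − x_{i+1} y_i) is linear in h.
With h=0 it equals 1032; the coefficient of h is -10 (from the two edges through R).
So -10·h + 1032 = 2·576 = 1152 ⇒ h = -12.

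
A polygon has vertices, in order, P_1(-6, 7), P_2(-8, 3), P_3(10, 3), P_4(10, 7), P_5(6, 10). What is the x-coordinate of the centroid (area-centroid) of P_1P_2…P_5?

136/69

Apply the shoelace formula. First the cross-terms c_i = x_i·y_{i+1} − x_{i+1}·y_i:
  38, -54, 40, 58, 102  ⇒  2A = 184, A = 92.
Then Σ (x_i + x_{i+1})·c_i = 1088, so x̄ = 1088 / (6·92) = 136/69.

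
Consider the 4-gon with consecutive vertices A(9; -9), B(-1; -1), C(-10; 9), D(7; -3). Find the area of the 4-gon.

53

Σ = (-18) + (-19) + (-33) + (-36) = -106
Area = |Σ|/2 = 53.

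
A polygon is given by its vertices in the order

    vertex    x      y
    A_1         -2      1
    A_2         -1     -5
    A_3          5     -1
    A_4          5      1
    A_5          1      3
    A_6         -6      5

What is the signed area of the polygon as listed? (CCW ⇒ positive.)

Σ = (11) + (26) + (10) + (14) + (23) + (4) = 88
Signed area = Σ/2 = 44 (positive ⇒ counter-clockwise traversal).

44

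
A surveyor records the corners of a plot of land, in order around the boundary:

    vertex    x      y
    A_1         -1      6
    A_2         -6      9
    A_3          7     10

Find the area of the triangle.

22

A_1→A_2: (-1)(9) − (-6)(6) = 27
A_2→A_3: (-6)(10) − (7)(9) = -123
A_3→A_1: (7)(6) − (-1)(10) = 52
Σ = -44
Area = |Σ|/2 = 22.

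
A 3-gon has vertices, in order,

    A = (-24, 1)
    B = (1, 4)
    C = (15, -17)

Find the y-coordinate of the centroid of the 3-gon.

-4

Apply the shoelace (surveyor's) formula. First the cross-terms c_i = x_i·y_{i+1} − x_{i+1}·y_i:
  -97, -77, -393  ⇒  2A = -567, A = -283.5.
Then Σ (y_i + y_{i+1})·c_i = 6804, so ȳ = 6804 / (6·(-283.5)) = -4.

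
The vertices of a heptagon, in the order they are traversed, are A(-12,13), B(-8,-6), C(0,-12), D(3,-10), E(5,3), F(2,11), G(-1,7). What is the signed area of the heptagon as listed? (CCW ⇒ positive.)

A→B: (-12)(-6) − (-8)(13) = 176
B→C: (-8)(-12) − (0)(-6) = 96
C→D: (0)(-10) − (3)(-12) = 36
D→E: (3)(3) − (5)(-10) = 59
E→F: (5)(11) − (2)(3) = 49
F→G: (2)(7) − (-1)(11) = 25
G→A: (-1)(13) − (-12)(7) = 71
Σ = 512
Signed area = Σ/2 = 256 (positive ⇒ counter-clockwise traversal).

256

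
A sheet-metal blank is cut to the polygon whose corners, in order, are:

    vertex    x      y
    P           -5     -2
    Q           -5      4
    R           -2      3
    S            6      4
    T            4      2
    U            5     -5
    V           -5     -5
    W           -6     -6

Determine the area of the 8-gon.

82.5

Apply the surveyor's formula: 2A = Σ (x_i·y_{i+1} − x_{i+1}·y_i), indices taken mod 8.
Σ = (-30) + (-7) + (-26) + (-4) + (-30) + (-50) + (0) + (-18) = -165
Area = |Σ|/2 = 82.5.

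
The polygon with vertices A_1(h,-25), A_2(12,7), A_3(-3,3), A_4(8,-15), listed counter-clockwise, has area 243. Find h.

The doubled signed area Σ (x_i y_{i+1} − x_{i+1} y_i) is linear in h.
With h=0 it equals 178; the coefficient of h is 22 (from the two edges through A_1).
So 22·h + 178 = 2·243 = 486 ⇒ h = 14.

14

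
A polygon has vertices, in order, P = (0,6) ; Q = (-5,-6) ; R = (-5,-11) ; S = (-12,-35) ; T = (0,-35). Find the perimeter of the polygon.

96

|PQ| = √((-5)² + (-12)²) = √169 = 13
|QR| = √((0)² + (-5)²) = √25 = 5
|RS| = √((-7)² + (-24)²) = √625 = 25
|ST| = √((12)² + (0)²) = √144 = 12
|TP| = √((0)² + (41)²) = √1681 = 41
Perimeter = 13 + 5 + 25 + 12 + 41 = 96.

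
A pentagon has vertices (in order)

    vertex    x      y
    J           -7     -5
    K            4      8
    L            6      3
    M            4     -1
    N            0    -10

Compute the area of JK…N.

100

Apply Gauss's area formula: 2A = Σ (x_i·y_{i+1} − x_{i+1}·y_i), indices taken mod 5.
Cross-terms: -36, -36, -18, -40, -70  ⇒  Σ = -200
Area = |Σ|/2 = 100.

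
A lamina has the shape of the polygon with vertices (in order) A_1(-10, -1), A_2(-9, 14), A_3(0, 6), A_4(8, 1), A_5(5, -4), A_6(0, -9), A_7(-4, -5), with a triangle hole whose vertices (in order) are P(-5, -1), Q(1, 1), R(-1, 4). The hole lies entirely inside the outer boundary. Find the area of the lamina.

Outer boundary:
A_1→A_2: (-10)(14) − (-9)(-1) = -149
A_2→A_3: (-9)(6) − (0)(14) = -54
A_3→A_4: (0)(1) − (8)(6) = -48
A_4→A_5: (8)(-4) − (5)(1) = -37
A_5→A_6: (5)(-9) − (0)(-4) = -45
A_6→A_7: (0)(-5) − (-4)(-9) = -36
A_7→A_1: (-4)(-1) − (-10)(-5) = -46
Σ = -415
Area = |Σ|/2 = 207.5.
Hole:
Apply the shoelace (surveyor's) formula: 2A = Σ (x_i·y_{i+1} − x_{i+1}·y_i), indices taken mod 3.
Σ = (-4) + (5) + (21) = 22
Area = |Σ|/2 = 11.
Net area = 207.5 − 11 = 196.5.

196.5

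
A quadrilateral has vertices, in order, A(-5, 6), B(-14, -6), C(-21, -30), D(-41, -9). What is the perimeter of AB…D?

108

|AB| = √((-9)² + (-12)²) = √225 = 15
|BC| = √((-7)² + (-24)²) = √625 = 25
|CD| = √((-20)² + (21)²) = √841 = 29
|DA| = √((36)² + (15)²) = √1521 = 39
Perimeter = 15 + 25 + 29 + 39 = 108.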